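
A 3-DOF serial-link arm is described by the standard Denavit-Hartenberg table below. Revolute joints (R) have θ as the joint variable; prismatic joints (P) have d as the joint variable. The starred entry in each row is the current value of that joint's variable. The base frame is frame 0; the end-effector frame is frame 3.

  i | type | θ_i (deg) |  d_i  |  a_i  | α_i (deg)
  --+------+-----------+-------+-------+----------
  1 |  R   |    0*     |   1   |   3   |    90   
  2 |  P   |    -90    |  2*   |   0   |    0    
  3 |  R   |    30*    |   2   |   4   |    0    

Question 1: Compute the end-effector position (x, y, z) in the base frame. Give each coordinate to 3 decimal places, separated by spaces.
after link 1: o_1 = (3.0000, 0.0000, 1.0000)
after link 2: o_2 = (3.0000, -2.0000, 1.0000)
after link 3: o_3 = (5.0000, -4.0000, -2.4641)

5.000 -4.000 -2.464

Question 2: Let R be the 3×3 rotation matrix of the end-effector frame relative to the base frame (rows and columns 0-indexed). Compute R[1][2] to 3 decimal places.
-1.000

End-effector z-axis (col 2 of R) = (0.0000,-1.0000,0.0000)
R[1][2] = -1.0000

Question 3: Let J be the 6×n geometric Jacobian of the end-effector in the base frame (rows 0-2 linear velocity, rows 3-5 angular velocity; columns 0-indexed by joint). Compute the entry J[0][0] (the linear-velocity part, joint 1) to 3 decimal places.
axis z_0 = ẑ; lever o_n−o_0 = (5.0000,-4.0000,-2.4641)
cross product → J_v[:, 0] = (4.0000,5.0000,-0.0000)
J_ω[:, 0] = z_0
entry J[0][0] = 4.0000

4.000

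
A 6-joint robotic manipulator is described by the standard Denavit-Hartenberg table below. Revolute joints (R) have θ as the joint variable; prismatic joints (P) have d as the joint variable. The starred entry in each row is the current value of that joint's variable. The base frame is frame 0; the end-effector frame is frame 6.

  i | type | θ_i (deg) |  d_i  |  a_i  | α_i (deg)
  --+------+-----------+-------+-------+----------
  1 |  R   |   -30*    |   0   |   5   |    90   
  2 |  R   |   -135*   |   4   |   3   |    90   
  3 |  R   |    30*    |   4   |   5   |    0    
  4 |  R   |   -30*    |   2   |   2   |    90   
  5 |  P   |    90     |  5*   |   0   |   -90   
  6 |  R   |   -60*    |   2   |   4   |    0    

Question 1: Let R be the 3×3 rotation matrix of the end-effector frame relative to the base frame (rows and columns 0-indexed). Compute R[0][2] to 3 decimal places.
0.612

End-effector z-axis (col 2 of R) = (0.6124,-0.3536,0.7071)
R[0][2] = 0.6124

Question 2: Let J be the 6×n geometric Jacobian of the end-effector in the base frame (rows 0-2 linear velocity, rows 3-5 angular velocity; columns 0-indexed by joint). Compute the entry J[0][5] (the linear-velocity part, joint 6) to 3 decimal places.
axis z_5 = (0.6124,-0.3536,0.7071); lever o_n−o_5 = (1.7321,3.0000,2.8284)
cross product → J_v[:, 5] = (-3.1213,-0.5073,2.4495)
J_ω[:, 5] = z_5
entry J[0][5] = -3.1213

-3.121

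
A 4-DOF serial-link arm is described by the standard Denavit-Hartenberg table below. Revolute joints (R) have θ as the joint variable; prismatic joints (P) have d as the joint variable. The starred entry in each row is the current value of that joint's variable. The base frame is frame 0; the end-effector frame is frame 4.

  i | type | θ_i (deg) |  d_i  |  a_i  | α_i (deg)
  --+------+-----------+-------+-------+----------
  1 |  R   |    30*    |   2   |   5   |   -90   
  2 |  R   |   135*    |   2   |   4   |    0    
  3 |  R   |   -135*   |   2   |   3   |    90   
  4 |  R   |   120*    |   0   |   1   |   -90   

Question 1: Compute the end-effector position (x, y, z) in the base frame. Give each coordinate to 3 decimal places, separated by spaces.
after link 1: o_1 = (4.3301, 2.5000, 2.0000)
after link 2: o_2 = (0.8806, 2.8178, -0.8284)
after link 3: o_3 = (2.4787, 6.0499, -0.8284)
after link 4: o_4 = (1.6127, 6.5499, -0.8284)

1.613 6.550 -0.828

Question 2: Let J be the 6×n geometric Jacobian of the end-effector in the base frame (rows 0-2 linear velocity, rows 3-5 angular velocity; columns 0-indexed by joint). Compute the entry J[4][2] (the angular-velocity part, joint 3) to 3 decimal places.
axis z_2 = (-0.5000,0.8660,0.0000); lever o_n−o_2 = (0.7321,3.7321,0.0000)
cross product → J_v[:, 2] = (-0.0000,0.0000,-2.5000)
J_ω[:, 2] = z_2
entry J[4][2] = 0.8660

0.866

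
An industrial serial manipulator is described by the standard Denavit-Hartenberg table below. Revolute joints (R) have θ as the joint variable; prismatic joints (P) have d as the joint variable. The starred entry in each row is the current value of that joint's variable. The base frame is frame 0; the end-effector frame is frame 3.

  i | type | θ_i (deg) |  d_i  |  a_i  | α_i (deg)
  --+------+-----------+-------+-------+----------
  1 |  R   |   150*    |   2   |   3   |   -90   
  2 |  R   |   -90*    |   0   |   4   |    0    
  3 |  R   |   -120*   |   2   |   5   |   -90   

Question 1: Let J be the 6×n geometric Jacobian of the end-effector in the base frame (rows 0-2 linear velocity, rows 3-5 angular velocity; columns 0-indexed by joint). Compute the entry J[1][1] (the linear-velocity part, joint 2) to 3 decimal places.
0.750

axis z_1 = (-0.5000,-0.8660,0.0000); lever o_n−o_1 = (2.7500,-3.8971,1.5000)
cross product → J_v[:, 1] = (-1.2990,0.7500,4.3301)
J_ω[:, 1] = z_1
entry J[1][1] = 0.7500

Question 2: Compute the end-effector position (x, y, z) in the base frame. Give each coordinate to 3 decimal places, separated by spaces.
after link 1: o_1 = (-2.5981, 1.5000, 2.0000)
after link 2: o_2 = (-2.5981, 1.5000, 6.0000)
after link 3: o_3 = (0.1519, -2.3971, 3.5000)

0.152 -2.397 3.500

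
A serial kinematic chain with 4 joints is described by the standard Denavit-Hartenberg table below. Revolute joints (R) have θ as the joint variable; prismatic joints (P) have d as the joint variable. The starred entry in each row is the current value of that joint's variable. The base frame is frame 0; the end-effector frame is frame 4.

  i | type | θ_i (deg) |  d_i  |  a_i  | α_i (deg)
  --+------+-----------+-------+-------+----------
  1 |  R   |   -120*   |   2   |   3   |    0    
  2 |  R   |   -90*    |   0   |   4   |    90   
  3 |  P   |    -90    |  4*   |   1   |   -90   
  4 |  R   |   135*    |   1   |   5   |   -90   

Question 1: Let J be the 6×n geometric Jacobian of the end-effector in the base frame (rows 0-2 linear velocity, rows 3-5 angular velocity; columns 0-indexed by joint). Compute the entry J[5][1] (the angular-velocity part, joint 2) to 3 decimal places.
1.000

axis z_1 = (0.0000,0.0000,1.0000); lever o_n−o_1 = (-4.0979,2.9022,2.5355)
cross product → J_v[:, 1] = (-2.9022,-4.0979,0.0000)
J_ω[:, 1] = z_1
entry J[5][1] = 1.0000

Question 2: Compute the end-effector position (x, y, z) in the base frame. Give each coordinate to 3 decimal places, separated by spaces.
after link 1: o_1 = (-1.5000, -2.5981, 2.0000)
after link 2: o_2 = (-4.9641, -0.5981, 2.0000)
after link 3: o_3 = (-2.9641, 2.8660, 1.0000)
after link 4: o_4 = (-5.5979, 0.3042, 4.5355)

-5.598 0.304 4.536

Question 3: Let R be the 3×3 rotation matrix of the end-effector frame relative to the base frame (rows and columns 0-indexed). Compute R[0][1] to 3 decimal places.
0.866

End-effector y-axis (col 1 of R) = (0.8660,-0.5000,-0.0000)
R[0][1] = 0.8660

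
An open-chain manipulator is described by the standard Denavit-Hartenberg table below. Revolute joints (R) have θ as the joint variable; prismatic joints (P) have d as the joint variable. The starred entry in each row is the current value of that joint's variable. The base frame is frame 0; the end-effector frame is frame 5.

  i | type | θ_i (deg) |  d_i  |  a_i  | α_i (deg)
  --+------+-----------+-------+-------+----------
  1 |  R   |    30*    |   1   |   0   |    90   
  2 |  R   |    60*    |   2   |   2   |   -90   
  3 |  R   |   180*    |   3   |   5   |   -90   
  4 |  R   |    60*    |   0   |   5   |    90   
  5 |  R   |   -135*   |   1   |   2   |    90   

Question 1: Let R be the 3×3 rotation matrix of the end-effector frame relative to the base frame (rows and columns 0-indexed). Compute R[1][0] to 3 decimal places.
0.436

End-effector x-axis (col 0 of R) = (-0.6597,0.4356,0.6124)
R[1][0] = 0.4356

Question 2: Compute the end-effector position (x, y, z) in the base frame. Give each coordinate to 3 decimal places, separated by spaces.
after link 1: o_1 = (0.0000, 0.0000, 1.0000)
after link 2: o_2 = (1.8660, -1.2321, 2.7321)
after link 3: o_3 = (-2.5490, -3.7811, -0.0981)
after link 4: o_4 = (-0.3840, -2.5311, -4.4282)
after link 5: o_5 = (-2.4535, -2.0929, -3.7035)

-2.453 -2.093 -3.703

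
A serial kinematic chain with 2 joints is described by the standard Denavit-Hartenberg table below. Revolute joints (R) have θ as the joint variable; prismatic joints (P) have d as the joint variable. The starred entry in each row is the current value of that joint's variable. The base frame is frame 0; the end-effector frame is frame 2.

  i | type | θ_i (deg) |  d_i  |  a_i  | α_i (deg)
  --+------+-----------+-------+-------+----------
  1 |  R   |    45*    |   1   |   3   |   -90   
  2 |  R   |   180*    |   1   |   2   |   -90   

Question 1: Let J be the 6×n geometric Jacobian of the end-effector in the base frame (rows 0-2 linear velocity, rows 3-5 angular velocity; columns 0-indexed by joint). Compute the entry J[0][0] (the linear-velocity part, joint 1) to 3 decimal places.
axis z_0 = ẑ; lever o_n−o_0 = (0.0000,1.4142,1.0000)
cross product → J_v[:, 0] = (-1.4142,0.0000,0.0000)
J_ω[:, 0] = z_0
entry J[0][0] = -1.4142

-1.414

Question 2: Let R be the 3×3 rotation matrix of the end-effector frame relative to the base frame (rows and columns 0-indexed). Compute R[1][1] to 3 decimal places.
-0.707

End-effector y-axis (col 1 of R) = (0.7071,-0.7071,0.0000)
R[1][1] = -0.7071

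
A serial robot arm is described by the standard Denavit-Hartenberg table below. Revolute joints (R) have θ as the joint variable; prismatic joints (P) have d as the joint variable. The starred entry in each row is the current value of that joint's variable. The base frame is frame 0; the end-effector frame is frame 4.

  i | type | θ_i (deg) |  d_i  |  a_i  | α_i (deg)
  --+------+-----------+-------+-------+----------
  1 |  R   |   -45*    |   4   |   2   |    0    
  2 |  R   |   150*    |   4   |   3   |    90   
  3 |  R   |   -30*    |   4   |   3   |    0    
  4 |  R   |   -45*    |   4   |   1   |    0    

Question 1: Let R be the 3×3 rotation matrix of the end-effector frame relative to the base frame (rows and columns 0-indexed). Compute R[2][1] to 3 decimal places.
0.259

End-effector y-axis (col 1 of R) = (-0.2500,0.9330,0.2588)
R[2][1] = 0.2588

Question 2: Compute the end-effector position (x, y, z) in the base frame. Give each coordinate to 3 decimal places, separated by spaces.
7.626 6.314 5.534

after link 1: o_1 = (1.4142, -1.4142, 4.0000)
after link 2: o_2 = (0.6378, 1.4836, 8.0000)
after link 3: o_3 = (3.8290, 5.0284, 6.5000)
after link 4: o_4 = (7.6257, 6.3137, 5.5341)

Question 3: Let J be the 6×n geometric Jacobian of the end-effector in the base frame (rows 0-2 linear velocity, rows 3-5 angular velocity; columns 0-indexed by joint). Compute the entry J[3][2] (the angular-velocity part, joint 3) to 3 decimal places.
axis z_2 = (0.9659,0.2588,0.0000); lever o_n−o_2 = (6.9880,4.8301,-2.4659)
cross product → J_v[:, 2] = (-0.6382,2.3819,2.8569)
J_ω[:, 2] = z_2
entry J[3][2] = 0.9659

0.966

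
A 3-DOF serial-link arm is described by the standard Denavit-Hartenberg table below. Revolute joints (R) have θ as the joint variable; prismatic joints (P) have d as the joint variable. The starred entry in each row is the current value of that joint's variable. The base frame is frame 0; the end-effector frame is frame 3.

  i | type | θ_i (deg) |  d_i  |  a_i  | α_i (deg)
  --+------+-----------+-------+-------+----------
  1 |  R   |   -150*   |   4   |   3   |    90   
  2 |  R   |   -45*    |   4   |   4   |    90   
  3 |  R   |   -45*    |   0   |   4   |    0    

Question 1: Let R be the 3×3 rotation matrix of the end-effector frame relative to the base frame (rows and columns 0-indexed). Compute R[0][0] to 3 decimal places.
-0.079

End-effector x-axis (col 0 of R) = (-0.0795,-0.8624,-0.5000)
R[0][0] = -0.0795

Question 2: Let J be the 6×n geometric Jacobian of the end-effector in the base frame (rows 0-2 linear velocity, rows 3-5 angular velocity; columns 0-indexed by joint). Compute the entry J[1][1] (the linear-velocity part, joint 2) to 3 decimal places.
-2.414

axis z_1 = (-0.5000,0.8660,0.0000); lever o_n−o_1 = (-4.7673,-1.3996,-4.8284)
cross product → J_v[:, 1] = (-4.1815,-2.4142,4.8284)
J_ω[:, 1] = z_1
entry J[1][1] = -2.4142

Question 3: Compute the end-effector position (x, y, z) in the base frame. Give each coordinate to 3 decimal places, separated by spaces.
-7.365 -2.900 -0.828

after link 1: o_1 = (-2.5981, -1.5000, 4.0000)
after link 2: o_2 = (-7.0476, 0.5499, 1.1716)
after link 3: o_3 = (-7.3654, -2.8996, -0.8284)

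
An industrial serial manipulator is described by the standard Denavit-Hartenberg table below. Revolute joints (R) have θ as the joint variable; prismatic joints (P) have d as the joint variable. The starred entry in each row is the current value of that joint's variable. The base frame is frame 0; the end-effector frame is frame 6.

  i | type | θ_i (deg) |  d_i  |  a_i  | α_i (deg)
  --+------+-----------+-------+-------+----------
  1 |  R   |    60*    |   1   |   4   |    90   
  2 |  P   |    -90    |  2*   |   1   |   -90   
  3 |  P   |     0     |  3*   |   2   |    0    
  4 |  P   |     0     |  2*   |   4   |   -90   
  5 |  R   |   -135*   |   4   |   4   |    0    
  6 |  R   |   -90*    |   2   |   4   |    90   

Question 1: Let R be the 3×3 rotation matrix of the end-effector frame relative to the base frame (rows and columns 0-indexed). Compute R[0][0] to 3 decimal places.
-0.354

End-effector x-axis (col 0 of R) = (-0.3536,-0.6124,0.7071)
R[0][0] = -0.3536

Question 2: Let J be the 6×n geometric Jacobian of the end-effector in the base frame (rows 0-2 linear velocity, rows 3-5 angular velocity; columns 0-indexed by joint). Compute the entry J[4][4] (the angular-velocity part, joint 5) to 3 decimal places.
axis z_4 = (-0.8660,0.5000,-0.0000); lever o_n−o_4 = (-5.1962,3.0000,5.6569)
cross product → J_v[:, 4] = (2.8284,4.8990,-0.0000)
J_ω[:, 4] = z_4
entry J[4][4] = 0.5000

0.500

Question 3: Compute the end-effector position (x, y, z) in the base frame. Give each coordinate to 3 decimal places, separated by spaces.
after link 1: o_1 = (2.0000, 3.4641, 1.0000)
after link 2: o_2 = (3.7321, 2.4641, 0.0000)
after link 3: o_3 = (5.2321, 5.0622, -2.0000)
after link 4: o_4 = (6.2321, 6.7942, -6.0000)
after link 5: o_5 = (4.1822, 11.2437, -3.1716)
after link 6: o_6 = (1.0359, 9.7942, -0.3431)

1.036 9.794 -0.343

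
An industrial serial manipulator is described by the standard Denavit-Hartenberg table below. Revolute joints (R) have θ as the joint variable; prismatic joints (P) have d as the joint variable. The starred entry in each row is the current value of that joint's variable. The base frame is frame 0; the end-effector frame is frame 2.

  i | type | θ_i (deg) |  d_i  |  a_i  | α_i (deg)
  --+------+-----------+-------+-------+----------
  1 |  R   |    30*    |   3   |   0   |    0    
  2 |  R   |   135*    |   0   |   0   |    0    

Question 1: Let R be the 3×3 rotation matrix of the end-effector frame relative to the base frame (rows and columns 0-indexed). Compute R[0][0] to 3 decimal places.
-0.966

End-effector x-axis (col 0 of R) = (-0.9659,0.2588,0.0000)
R[0][0] = -0.9659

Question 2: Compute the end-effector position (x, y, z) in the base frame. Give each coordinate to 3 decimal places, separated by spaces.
after link 1: o_1 = (0.0000, 0.0000, 3.0000)
after link 2: o_2 = (0.0000, 0.0000, 3.0000)

0.000 0.000 3.000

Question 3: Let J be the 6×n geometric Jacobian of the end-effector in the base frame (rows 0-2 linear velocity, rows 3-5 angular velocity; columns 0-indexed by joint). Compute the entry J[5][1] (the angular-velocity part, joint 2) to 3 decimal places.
axis z_1 = (0.0000,0.0000,1.0000); lever o_n−o_1 = (0.0000,0.0000,0.0000)
cross product → J_v[:, 1] = (0.0000,0.0000,0.0000)
J_ω[:, 1] = z_1
entry J[5][1] = 1.0000

1.000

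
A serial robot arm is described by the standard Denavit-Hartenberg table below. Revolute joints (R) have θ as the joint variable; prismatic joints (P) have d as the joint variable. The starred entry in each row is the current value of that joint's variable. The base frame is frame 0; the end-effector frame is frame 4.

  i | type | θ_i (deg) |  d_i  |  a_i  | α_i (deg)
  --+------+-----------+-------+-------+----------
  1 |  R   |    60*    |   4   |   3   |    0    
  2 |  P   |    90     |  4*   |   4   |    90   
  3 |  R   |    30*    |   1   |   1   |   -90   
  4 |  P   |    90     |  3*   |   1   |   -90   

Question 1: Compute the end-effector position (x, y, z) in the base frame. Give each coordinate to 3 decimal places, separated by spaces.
-1.415 4.281 11.098

after link 1: o_1 = (1.5000, 2.5981, 4.0000)
after link 2: o_2 = (-1.9641, 4.5981, 8.0000)
after link 3: o_3 = (-2.2141, 5.8971, 8.5000)
after link 4: o_4 = (-1.4151, 4.2811, 11.0981)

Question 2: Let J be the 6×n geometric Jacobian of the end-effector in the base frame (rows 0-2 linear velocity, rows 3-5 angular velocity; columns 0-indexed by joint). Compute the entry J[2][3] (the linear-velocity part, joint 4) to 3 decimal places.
prismatic axis z_3 = (0.4330,-0.2500,0.8660)
J_v[:, 3] = z_3; J_ω[:, 3] = (0,0,0)
entry J[2][3] = 0.8660

0.866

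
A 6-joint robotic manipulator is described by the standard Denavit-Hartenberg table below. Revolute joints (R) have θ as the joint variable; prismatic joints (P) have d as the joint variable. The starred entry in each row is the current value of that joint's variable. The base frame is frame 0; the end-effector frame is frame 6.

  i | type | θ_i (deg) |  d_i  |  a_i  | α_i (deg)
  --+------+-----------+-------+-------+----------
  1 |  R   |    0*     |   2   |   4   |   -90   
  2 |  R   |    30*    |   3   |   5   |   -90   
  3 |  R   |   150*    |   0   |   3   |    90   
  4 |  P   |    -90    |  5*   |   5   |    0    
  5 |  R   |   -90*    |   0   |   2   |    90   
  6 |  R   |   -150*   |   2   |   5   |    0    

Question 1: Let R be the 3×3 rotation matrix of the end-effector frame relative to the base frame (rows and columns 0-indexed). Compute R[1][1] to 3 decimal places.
End-effector y-axis (col 1 of R) = (0.0000,1.0000,0.0000)
R[1][1] = 1.0000

1.000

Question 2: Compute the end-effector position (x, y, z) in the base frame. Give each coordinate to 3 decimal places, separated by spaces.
after link 1: o_1 = (4.0000, 0.0000, 2.0000)
after link 2: o_2 = (8.3301, 3.0000, -0.5000)
after link 3: o_3 = (6.0801, 1.5000, 0.7990)
after link 4: o_4 = (10.7452, -2.8301, 3.8792)
after link 5: o_5 = (12.2452, -1.8301, 3.0131)
after link 6: o_6 = (6.9151, -1.8301, 3.7811)

6.915 -1.830 3.781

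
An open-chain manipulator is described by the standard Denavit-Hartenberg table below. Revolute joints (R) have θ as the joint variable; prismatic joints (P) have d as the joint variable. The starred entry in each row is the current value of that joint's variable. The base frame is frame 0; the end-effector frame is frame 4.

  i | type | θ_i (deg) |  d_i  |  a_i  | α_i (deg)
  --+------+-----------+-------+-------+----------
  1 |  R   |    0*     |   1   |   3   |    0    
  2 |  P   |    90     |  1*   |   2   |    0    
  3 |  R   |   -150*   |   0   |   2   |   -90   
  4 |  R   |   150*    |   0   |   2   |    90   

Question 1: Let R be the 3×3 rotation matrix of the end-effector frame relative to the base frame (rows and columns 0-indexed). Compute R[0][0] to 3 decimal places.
End-effector x-axis (col 0 of R) = (-0.4330,0.7500,-0.5000)
R[0][0] = -0.4330

-0.433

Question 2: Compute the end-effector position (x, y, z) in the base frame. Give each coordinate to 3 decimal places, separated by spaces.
after link 1: o_1 = (3.0000, 0.0000, 1.0000)
after link 2: o_2 = (3.0000, 2.0000, 2.0000)
after link 3: o_3 = (4.0000, 0.2679, 2.0000)
after link 4: o_4 = (3.1340, 1.7679, 1.0000)

3.134 1.768 1.000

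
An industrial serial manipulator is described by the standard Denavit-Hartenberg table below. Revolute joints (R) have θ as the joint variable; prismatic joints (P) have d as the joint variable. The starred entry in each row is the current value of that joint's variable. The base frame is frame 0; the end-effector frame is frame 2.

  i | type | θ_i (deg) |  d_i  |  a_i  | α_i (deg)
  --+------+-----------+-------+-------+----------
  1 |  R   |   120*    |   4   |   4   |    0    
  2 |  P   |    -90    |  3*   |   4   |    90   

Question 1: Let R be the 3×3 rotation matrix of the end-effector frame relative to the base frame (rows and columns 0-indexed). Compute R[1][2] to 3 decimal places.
End-effector z-axis (col 2 of R) = (0.5000,-0.8660,0.0000)
R[1][2] = -0.8660

-0.866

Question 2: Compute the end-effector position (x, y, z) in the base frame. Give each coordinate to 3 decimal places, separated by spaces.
1.464 5.464 7.000

after link 1: o_1 = (-2.0000, 3.4641, 4.0000)
after link 2: o_2 = (1.4641, 5.4641, 7.0000)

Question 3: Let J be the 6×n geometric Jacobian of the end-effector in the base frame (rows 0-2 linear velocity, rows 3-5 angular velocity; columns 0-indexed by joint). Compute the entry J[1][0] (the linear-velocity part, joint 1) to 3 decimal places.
axis z_0 = ẑ; lever o_n−o_0 = (1.4641,5.4641,7.0000)
cross product → J_v[:, 0] = (-5.4641,1.4641,0.0000)
J_ω[:, 0] = z_0
entry J[1][0] = 1.4641

1.464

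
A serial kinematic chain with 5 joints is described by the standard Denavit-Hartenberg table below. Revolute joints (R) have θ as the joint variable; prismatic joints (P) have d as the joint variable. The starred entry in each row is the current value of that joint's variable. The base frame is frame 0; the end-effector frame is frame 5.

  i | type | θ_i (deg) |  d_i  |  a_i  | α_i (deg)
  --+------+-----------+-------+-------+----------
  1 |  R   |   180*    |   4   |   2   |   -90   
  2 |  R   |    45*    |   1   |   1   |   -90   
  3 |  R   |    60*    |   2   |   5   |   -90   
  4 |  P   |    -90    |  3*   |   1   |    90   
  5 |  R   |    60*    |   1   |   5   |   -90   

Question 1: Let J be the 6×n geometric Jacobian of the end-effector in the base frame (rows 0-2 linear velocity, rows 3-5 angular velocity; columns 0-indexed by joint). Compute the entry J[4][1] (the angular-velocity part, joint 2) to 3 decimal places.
-1.000

axis z_1 = (-0.0000,-1.0000,0.0000); lever o_n−o_1 = (6.2565,6.1292,-1.5216)
cross product → J_v[:, 1] = (1.5216,0.0000,6.2565)
J_ω[:, 1] = z_1
entry J[4][1] = -1.0000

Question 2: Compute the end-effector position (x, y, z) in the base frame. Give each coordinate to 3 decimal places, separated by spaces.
4.257 6.129 2.478

after link 1: o_1 = (-2.0000, 0.0000, 4.0000)
after link 2: o_2 = (-2.7071, -1.0000, 3.2929)
after link 3: o_3 = (-3.0607, 3.3301, 0.1109)
after link 4: o_4 = (-0.5164, 4.8301, 1.2409)
after link 5: o_5 = (4.2565, 6.1292, 2.4784)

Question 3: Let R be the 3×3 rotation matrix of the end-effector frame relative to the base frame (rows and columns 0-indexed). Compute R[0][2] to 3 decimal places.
End-effector z-axis (col 2 of R) = (-0.3062,0.2500,0.9186)
R[0][2] = -0.3062

-0.306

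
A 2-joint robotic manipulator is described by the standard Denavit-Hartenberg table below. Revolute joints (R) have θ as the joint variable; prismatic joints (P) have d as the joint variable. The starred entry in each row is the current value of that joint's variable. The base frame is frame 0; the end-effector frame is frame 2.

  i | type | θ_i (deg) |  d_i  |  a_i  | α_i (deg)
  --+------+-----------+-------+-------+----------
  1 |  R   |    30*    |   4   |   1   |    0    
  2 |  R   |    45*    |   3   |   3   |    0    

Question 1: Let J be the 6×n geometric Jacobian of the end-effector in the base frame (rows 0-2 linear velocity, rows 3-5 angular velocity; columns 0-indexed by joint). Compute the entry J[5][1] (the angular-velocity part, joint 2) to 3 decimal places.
1.000

axis z_1 = (0.0000,0.0000,1.0000); lever o_n−o_1 = (0.7765,2.8978,3.0000)
cross product → J_v[:, 1] = (-2.8978,0.7765,0.0000)
J_ω[:, 1] = z_1
entry J[5][1] = 1.0000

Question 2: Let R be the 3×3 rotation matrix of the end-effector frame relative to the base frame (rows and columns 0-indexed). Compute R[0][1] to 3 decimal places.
-0.966

End-effector y-axis (col 1 of R) = (-0.9659,0.2588,0.0000)
R[0][1] = -0.9659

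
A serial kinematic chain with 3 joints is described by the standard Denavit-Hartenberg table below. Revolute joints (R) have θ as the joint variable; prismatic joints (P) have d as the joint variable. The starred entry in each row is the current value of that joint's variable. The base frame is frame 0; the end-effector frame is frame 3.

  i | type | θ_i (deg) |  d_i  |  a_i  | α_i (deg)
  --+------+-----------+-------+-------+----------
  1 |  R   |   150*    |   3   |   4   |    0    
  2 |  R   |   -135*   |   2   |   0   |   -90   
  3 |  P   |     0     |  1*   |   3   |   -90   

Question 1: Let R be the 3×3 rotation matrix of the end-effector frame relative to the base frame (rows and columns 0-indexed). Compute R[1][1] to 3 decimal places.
End-effector y-axis (col 1 of R) = (0.2588,-0.9659,-0.0000)
R[1][1] = -0.9659

-0.966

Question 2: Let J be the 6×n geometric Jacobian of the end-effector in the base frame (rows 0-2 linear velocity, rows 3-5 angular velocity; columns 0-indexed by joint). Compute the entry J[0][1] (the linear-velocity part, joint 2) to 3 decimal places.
-1.742

axis z_1 = (0.0000,0.0000,1.0000); lever o_n−o_1 = (2.6390,1.7424,2.0000)
cross product → J_v[:, 1] = (-1.7424,2.6390,0.0000)
J_ω[:, 1] = z_1
entry J[0][1] = -1.7424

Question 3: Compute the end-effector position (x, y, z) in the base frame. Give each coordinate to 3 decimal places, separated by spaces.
-0.825 3.742 5.000

after link 1: o_1 = (-3.4641, 2.0000, 3.0000)
after link 2: o_2 = (-3.4641, 2.0000, 5.0000)
after link 3: o_3 = (-0.8251, 3.7424, 5.0000)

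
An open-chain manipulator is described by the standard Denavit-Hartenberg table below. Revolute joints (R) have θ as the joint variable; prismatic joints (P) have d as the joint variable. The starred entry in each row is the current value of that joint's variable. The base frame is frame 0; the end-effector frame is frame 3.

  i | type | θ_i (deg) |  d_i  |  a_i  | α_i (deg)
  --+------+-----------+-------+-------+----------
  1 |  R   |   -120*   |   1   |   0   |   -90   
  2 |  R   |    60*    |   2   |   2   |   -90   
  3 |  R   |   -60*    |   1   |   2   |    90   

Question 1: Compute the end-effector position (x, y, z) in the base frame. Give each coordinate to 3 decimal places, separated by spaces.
2.915 -2.415 -2.098

after link 1: o_1 = (0.0000, 0.0000, 1.0000)
after link 2: o_2 = (1.2321, -1.8660, -0.7321)
after link 3: o_3 = (2.9151, -2.4151, -2.0981)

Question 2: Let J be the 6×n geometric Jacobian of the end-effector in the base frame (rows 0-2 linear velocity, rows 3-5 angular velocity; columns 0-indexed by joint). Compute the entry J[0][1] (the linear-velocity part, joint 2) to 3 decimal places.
1.549

axis z_1 = (0.8660,-0.5000,0.0000); lever o_n−o_1 = (2.9151,-2.4151,-3.0981)
cross product → J_v[:, 1] = (1.5490,2.6830,-0.6340)
J_ω[:, 1] = z_1
entry J[0][1] = 1.5490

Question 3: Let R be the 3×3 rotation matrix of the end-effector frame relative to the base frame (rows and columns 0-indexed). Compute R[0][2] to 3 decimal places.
0.650

End-effector z-axis (col 2 of R) = (0.6495,0.1250,0.7500)
R[0][2] = 0.6495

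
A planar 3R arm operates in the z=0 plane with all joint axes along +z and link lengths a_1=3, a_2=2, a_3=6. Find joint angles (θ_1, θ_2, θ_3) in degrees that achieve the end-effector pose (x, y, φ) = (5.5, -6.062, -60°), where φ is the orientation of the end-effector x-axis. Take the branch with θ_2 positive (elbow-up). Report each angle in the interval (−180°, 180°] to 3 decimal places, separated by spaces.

-59.997 120.002 -120.005

wrist centre = target − a_3·(cos φ, sin φ) = (2.5000, -0.8658)
cos θ_2 = (6.9997−3²−2²)/(2·3·2) = -0.5000; θ_2 = 120.0017° (elbow-up)
β = atan2(-0.8658,2.5000) = -19.1030°; ψ = atan2(1.7320,1.9999) = 40.8936°
θ_1 = β − ψ = -59.9966°
θ_3 = φ − θ_1 − θ_2 = -120.0051° (wrapped to (-180°,180°])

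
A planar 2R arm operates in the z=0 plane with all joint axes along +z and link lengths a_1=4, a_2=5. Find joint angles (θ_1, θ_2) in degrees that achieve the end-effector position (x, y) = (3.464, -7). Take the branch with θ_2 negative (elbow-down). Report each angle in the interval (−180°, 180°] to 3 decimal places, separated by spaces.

cos θ_2 = (60.9993−4²−5²)/(2·4·5) = 0.5000; θ_2 = -60.0012° (elbow-down)
β = atan2(-7.0000,3.4640) = -63.6712°; ψ = atan2(-4.3302,6.4999) = -33.6712°
θ_1 = β − ψ = -30.0000°

-30.000 -60.001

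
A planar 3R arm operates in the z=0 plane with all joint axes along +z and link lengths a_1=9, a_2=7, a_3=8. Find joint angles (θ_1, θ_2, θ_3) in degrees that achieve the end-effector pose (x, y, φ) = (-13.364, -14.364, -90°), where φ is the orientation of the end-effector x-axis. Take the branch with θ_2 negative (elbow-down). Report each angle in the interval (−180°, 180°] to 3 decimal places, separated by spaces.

-135.000 -44.999 89.999

wrist centre = target − a_3·(cos φ, sin φ) = (-13.3640, -6.3640)
cos θ_2 = (219.0970−9²−7²)/(2·9·7) = 0.7071; θ_2 = -44.9990° (elbow-down)
β = atan2(-6.3640,-13.3640) = -154.5360°; ψ = atan2(-4.9497,13.9498) = -19.5356°
θ_1 = β − ψ = -135.0004°
θ_3 = φ − θ_1 − θ_2 = 89.9994° (wrapped to (-180°,180°])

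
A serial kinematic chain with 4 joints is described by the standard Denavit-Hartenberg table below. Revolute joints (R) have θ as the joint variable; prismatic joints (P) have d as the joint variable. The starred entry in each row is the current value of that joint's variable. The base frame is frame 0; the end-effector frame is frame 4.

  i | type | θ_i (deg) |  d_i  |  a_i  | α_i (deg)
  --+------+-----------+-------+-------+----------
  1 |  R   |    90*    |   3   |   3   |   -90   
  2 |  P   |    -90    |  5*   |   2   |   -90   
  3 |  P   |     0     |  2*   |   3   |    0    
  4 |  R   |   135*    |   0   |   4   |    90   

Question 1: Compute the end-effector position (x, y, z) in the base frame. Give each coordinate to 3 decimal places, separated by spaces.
after link 1: o_1 = (0.0000, 3.0000, 3.0000)
after link 2: o_2 = (-5.0000, 3.0000, 5.0000)
after link 3: o_3 = (-5.0000, 5.0000, 8.0000)
after link 4: o_4 = (-2.1716, 5.0000, 5.1716)

-2.172 5.000 5.172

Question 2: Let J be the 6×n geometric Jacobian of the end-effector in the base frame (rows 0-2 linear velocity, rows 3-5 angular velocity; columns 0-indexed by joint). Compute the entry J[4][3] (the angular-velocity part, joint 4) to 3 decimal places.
axis z_3 = (-0.0000,1.0000,-0.0000); lever o_n−o_3 = (2.8284,0.0000,-2.8284)
cross product → J_v[:, 3] = (-2.8284,-0.0000,-2.8284)
J_ω[:, 3] = z_3
entry J[4][3] = 1.0000

1.000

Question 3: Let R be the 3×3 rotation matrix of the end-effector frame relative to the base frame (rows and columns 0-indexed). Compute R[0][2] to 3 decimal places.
End-effector z-axis (col 2 of R) = (0.7071,0.0000,0.7071)
R[0][2] = 0.7071

0.707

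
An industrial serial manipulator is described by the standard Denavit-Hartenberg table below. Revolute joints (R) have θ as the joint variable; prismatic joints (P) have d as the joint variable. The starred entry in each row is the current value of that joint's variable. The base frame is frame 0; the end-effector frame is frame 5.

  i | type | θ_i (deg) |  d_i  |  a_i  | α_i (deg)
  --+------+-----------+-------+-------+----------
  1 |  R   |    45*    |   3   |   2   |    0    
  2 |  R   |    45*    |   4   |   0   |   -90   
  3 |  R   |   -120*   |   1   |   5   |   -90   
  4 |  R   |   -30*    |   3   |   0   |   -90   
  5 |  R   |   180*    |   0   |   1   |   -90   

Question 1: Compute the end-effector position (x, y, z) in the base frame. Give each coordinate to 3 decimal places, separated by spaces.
after link 1: o_1 = (1.4142, 1.4142, 3.0000)
after link 2: o_2 = (1.4142, 1.4142, 7.0000)
after link 3: o_3 = (0.4142, -1.0858, 11.3301)
after link 4: o_4 = (0.4142, 1.5123, 12.8301)
after link 5: o_5 = (0.9142, 1.9453, 12.0801)

0.914 1.945 12.080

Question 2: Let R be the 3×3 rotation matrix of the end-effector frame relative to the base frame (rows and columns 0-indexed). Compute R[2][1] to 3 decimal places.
End-effector y-axis (col 1 of R) = (-0.8660,0.2500,-0.4330)
R[2][1] = -0.4330

-0.433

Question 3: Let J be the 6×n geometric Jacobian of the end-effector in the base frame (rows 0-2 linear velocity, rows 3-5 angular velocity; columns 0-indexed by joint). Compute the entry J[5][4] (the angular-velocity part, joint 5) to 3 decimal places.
axis z_4 = (0.8660,-0.2500,0.4330); lever o_n−o_4 = (0.5000,0.4330,-0.7500)
cross product → J_v[:, 4] = (0.0000,0.8660,0.5000)
J_ω[:, 4] = z_4
entry J[5][4] = 0.4330

0.433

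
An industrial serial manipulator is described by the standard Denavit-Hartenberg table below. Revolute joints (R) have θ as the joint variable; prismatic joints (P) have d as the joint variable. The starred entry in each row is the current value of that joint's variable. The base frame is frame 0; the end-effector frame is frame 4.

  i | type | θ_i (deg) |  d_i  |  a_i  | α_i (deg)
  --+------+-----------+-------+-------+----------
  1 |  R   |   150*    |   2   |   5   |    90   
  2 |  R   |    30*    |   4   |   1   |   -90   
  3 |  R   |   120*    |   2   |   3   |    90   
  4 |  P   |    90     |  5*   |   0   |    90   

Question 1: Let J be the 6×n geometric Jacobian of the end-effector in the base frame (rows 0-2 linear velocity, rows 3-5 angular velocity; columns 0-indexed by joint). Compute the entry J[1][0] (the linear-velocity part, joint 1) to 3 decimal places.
-6.886

axis z_0 = ẑ; lever o_n−o_0 = (-6.8857,2.7075,5.6471)
cross product → J_v[:, 0] = (-2.7075,-6.8857,0.0000)
J_ω[:, 0] = z_0
entry J[1][0] = -6.8857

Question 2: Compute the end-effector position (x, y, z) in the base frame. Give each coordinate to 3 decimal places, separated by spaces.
-6.886 2.708 5.647

after link 1: o_1 = (-4.3301, 2.5000, 2.0000)
after link 2: o_2 = (-3.0801, 6.3971, 2.5000)
after link 3: o_3 = (-2.3881, 2.9976, 3.4821)
after link 4: o_4 = (-6.8857, 2.7075, 5.6471)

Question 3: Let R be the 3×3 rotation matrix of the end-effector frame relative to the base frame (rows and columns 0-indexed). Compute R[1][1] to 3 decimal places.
-0.058

End-effector y-axis (col 1 of R) = (-0.8995,-0.0580,0.4330)
R[1][1] = -0.0580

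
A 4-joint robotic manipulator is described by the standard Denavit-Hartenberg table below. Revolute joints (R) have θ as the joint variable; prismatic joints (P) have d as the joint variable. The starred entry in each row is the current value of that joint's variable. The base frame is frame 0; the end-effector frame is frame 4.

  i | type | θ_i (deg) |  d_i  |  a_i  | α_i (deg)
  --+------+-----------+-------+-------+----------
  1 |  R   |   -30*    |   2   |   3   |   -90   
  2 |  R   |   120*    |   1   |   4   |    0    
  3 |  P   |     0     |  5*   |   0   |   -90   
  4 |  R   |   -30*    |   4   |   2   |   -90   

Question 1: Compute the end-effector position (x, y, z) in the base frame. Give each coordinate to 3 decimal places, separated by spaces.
0.616 7.727 -0.964

after link 1: o_1 = (2.5981, -1.5000, 2.0000)
after link 2: o_2 = (1.3660, 0.3660, -1.4641)
after link 3: o_3 = (3.8660, 4.6962, -1.4641)
after link 4: o_4 = (0.6160, 7.7272, -0.9641)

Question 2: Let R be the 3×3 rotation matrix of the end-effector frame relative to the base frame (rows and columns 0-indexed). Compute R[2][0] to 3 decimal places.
-0.750

End-effector x-axis (col 0 of R) = (-0.1250,0.6495,-0.7500)
R[2][0] = -0.7500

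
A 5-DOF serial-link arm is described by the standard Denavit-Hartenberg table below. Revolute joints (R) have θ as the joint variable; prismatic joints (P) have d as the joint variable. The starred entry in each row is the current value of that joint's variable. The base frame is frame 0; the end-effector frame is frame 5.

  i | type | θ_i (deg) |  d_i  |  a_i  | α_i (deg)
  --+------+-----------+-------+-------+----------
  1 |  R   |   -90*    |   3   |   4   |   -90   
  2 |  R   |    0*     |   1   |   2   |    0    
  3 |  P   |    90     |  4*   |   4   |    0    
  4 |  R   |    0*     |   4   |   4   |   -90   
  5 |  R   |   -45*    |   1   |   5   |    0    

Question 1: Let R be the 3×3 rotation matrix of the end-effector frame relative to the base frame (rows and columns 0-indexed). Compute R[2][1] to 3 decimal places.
End-effector y-axis (col 1 of R) = (-0.7071,-0.0000,-0.7071)
R[2][1] = -0.7071

-0.707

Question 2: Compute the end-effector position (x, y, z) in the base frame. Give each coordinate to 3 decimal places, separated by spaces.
after link 1: o_1 = (0.0000, -4.0000, 3.0000)
after link 2: o_2 = (1.0000, -6.0000, 3.0000)
after link 3: o_3 = (5.0000, -6.0000, -1.0000)
after link 4: o_4 = (9.0000, -6.0000, -5.0000)
after link 5: o_5 = (12.5355, -5.0000, -8.5355)

12.536 -5.000 -8.536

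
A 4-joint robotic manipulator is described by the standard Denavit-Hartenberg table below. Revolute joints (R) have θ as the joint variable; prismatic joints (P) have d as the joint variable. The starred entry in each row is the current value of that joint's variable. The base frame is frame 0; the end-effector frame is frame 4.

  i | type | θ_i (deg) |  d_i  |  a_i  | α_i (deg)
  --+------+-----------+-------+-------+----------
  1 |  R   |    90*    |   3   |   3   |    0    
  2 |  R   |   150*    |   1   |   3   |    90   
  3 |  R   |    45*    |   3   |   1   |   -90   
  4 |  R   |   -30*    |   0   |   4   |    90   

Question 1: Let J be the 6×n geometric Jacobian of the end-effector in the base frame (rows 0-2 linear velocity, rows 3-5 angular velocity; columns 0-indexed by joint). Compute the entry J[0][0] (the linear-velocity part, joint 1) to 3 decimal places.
axis z_0 = ẑ; lever o_n−o_0 = (-7.4084,0.1682,7.1566)
cross product → J_v[:, 0] = (-0.1682,-7.4084,0.0000)
J_ω[:, 0] = z_0
entry J[0][0] = -0.1682

-0.168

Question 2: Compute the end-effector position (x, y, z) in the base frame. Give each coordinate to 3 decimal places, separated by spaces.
-7.408 0.168 7.157

after link 1: o_1 = (0.0000, 3.0000, 3.0000)
after link 2: o_2 = (-1.5000, 0.4019, 4.0000)
after link 3: o_3 = (-4.4516, 1.2896, 4.7071)
after link 4: o_4 = (-7.4084, 0.1682, 7.1566)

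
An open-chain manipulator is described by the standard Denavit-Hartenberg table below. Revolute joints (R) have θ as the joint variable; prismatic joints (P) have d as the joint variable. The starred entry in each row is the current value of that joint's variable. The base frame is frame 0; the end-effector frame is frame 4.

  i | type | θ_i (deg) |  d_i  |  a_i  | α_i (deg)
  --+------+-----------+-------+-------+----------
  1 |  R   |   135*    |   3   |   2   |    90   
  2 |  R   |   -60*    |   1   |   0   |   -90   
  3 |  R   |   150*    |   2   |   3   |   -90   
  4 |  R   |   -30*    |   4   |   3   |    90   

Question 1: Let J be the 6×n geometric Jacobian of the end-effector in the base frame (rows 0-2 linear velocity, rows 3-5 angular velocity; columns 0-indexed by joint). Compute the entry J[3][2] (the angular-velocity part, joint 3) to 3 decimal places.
axis z_2 = (-0.6124,0.6124,0.5000); lever o_n−o_2 = (0.7481,0.1924,7.6806)
cross product → J_v[:, 2] = (4.6072,5.0775,-0.5760)
J_ω[:, 2] = z_2
entry J[3][2] = -0.6124

-0.612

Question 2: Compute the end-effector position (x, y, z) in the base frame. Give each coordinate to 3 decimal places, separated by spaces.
0.041 2.314 10.681

after link 1: o_1 = (-1.4142, 1.4142, 3.0000)
after link 2: o_2 = (-0.7071, 2.1213, 3.0000)
after link 3: o_3 = (-2.0740, 1.3668, 6.2500)
after link 4: o_4 = (0.0410, 2.3137, 10.6806)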